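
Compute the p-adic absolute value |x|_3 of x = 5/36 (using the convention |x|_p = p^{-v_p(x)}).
|5/36|_3 = 9

Step 1 — compute v_3(x) by factoring powers of 3 out of the numerator and denominator: v_3(5/36) = -2. Step 2 — apply |x|_p = p^{-v_p(x)} = 3^{2} = 9.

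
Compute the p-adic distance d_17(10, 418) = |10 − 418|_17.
d_17(10, 418) = 1/17

Step 1 — x − y = 10 − 418 = -408. Step 2 — v_17(-408) = 1 (factor: -408 = −(17^1 · 24); the sign does not affect v_p). Step 3 — |x − y|_17 = 17^{-1} = 1/17.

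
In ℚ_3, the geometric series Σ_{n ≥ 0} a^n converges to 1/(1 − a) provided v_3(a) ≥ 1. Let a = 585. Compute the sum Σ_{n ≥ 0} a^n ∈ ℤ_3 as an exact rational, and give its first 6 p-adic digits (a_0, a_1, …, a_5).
Σ a^n = 1/(1 − a) = -1/584;  first 6 digits = (1, 0, 2, 0, 2, 0)

v_3(a) = 2 ≥ 1, so the series converges in ℤ_3 to 1/(1 − a) = 1/(1 − 585) = -1/584. Expand this rational in ℤ_3: compute digits iteratively via d_i = x_i mod 3, x_{i+1} = (x_i − d_i)/3. The first 6 digits are (1, 0, 2, 0, 2, 0).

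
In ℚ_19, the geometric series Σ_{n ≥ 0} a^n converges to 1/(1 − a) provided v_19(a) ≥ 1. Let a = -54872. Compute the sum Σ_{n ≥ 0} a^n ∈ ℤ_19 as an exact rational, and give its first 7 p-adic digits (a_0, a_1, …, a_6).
Σ a^n = 1/(1 − a) = 1/54873;  first 7 digits = (1, 0, 0, 11, 18, 18, 6)

v_19(a) = 3 ≥ 1, so the series converges in ℤ_19 to 1/(1 − a) = 1/(1 − (-54872)) = 1/54873. Expand this rational in ℤ_19: compute digits iteratively via d_i = x_i mod 19, x_{i+1} = (x_i − d_i)/19. The first 7 digits are (1, 0, 0, 11, 18, 18, 6).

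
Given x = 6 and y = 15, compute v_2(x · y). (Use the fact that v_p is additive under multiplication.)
v_2(90) = 1

v_p(x) = 1 (factor: 6 = 2^1 · 3); v_p(y) = 0 (factor: 15 = 2^0 · 15). Additivity: v_p(xy) = v_p(x) + v_p(y) = 1 + 0 = 1. (Direct check: xy = 90 = 2^1 · (45).)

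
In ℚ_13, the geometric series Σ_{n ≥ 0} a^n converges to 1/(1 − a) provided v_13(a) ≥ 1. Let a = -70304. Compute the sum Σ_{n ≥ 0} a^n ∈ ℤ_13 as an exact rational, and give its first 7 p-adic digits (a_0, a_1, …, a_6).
Σ a^n = 1/(1 − a) = 1/70305;  first 7 digits = (1, 0, 0, 7, 10, 12, 9)

v_13(a) = 3 ≥ 1, so the series converges in ℤ_13 to 1/(1 − a) = 1/(1 − (-70304)) = 1/70305. Expand this rational in ℤ_13: compute digits iteratively via d_i = x_i mod 13, x_{i+1} = (x_i − d_i)/13. The first 7 digits are (1, 0, 0, 7, 10, 12, 9).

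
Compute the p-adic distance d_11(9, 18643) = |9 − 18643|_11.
d_11(9, 18643) = 1/1331

Step 1 — x − y = 9 − 18643 = -18634. Step 2 — v_11(-18634) = 3 (factor: -18634 = −(11^3 · 14); the sign does not affect v_p). Step 3 — |x − y|_11 = 11^{-3} = 1/1331.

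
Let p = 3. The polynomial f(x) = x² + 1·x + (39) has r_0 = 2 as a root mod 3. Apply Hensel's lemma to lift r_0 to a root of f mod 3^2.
r_1 = 2 (mod 9)

Hensel: r_{i+1} = r_i − f(r_i)·(f′(r_i))^{-1} mod 3^{i+2}, f′(x) = 2x + 1. Iterate:
  r_0 = 2 (mod 3)
  r_1 = 2 (mod 9)
Final: r = 2 satisfies f(r) ≡ 0 mod 3^2.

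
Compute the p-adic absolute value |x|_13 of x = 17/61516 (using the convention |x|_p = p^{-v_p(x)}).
|17/61516|_13 = 2197

Step 1 — compute v_13(x) by factoring powers of 13 out of the numerator and denominator: v_13(17/61516) = -3. Step 2 — apply |x|_p = p^{-v_p(x)} = 13^{3} = 2197.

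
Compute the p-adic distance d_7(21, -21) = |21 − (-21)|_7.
d_7(21, -21) = 1/7

Step 1 — x − y = 21 − (-21) = 42. Step 2 — v_7(42) = 1 (factor: 42 = (7^1 · 6); the sign does not affect v_p). Step 3 — |x − y|_7 = 7^{-1} = 1/7.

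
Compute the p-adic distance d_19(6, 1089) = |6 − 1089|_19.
d_19(6, 1089) = 1/361

Step 1 — x − y = 6 − 1089 = -1083. Step 2 — v_19(-1083) = 2 (factor: -1083 = −(19^2 · 3); the sign does not affect v_p). Step 3 — |x − y|_19 = 19^{-2} = 1/361.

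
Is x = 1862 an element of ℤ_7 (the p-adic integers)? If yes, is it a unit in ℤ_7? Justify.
x ∈ ℤ_7 but not a unit; v_7(x) = 2 > 0

ℤ_7 = {x ∈ ℚ_7 : v_7(x) ≥ 0} and ℤ_7^× = {x ∈ ℤ_7 : v_7(x) = 0}. Here v_7(1862) = v_7(num) − v_7(den) = 2; compare against these criteria.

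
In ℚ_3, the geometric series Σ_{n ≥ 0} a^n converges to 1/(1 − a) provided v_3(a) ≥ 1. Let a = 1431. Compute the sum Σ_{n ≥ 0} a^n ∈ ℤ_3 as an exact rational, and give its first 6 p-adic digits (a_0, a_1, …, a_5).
Σ a^n = 1/(1 − a) = -1/1430;  first 6 digits = (1, 0, 0, 2, 2, 2)

v_3(a) = 3 ≥ 1, so the series converges in ℤ_3 to 1/(1 − a) = 1/(1 − 1431) = -1/1430. Expand this rational in ℤ_3: compute digits iteratively via d_i = x_i mod 3, x_{i+1} = (x_i − d_i)/3. The first 6 digits are (1, 0, 0, 2, 2, 2).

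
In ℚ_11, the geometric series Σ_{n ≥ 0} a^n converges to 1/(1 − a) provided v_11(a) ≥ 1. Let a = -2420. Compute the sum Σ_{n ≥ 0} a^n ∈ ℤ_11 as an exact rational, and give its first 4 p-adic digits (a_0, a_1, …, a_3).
Σ a^n = 1/(1 − a) = 1/2421;  first 4 digits = (1, 0, 2, 9)

v_11(a) = 2 ≥ 1, so the series converges in ℤ_11 to 1/(1 − a) = 1/(1 − (-2420)) = 1/2421. Expand this rational in ℤ_11: compute digits iteratively via d_i = x_i mod 11, x_{i+1} = (x_i − d_i)/11. The first 4 digits are (1, 0, 2, 9).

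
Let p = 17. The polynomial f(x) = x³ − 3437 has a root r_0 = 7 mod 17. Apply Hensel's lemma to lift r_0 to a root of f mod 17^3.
r_2 = 4308 (mod 4913)

Hensel: r_{i+1} = r_i − f(r_i)/f′(r_i) mod 17^{i+2}, where f′(x) = 3x². Iterate:
  r_0 = 7 (mod 17)
  r_1 = 262 (mod 289)
  r_2 = 4308 (mod 4913)
Final: r = 4308 with f(r) ≡ 0 mod 17^3.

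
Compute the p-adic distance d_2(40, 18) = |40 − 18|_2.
d_2(40, 18) = 1/2

Step 1 — x − y = 40 − 18 = 22. Step 2 — v_2(22) = 1 (factor: 22 = (2^1 · 11); the sign does not affect v_p). Step 3 — |x − y|_2 = 2^{-1} = 1/2.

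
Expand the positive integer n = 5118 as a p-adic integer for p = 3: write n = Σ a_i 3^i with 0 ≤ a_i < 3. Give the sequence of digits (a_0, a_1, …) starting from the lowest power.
(a_0, a_1, …) = (0, 2, 1, 0, 0, 0, 1, 2)

Repeated division by 3 gives the digits low-to-high: 5118 = 2·3^1 + 1·3^2 + 1·3^6 + 2·3^7. Digit sequence: (0, 2, 1, 0, 0, 0, 1, 2).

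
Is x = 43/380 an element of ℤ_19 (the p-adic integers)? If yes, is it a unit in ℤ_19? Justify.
x ∉ ℤ_19 (v_19(x) = -1 < 0)

ℤ_19 = {x ∈ ℚ_19 : v_19(x) ≥ 0} and ℤ_19^× = {x ∈ ℤ_19 : v_19(x) = 0}. Here v_19(43/380) = v_19(num) − v_19(den) = -1; compare against these criteria.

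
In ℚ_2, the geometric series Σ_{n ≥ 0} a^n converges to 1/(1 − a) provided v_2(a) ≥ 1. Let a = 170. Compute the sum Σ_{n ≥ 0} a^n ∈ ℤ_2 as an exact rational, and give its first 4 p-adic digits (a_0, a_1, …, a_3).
Σ a^n = 1/(1 − a) = -1/169;  first 4 digits = (1, 1, 1, 0)

v_2(a) = 1 ≥ 1, so the series converges in ℤ_2 to 1/(1 − a) = 1/(1 − 170) = -1/169. Expand this rational in ℤ_2: compute digits iteratively via d_i = x_i mod 2, x_{i+1} = (x_i − d_i)/2. The first 4 digits are (1, 1, 1, 0).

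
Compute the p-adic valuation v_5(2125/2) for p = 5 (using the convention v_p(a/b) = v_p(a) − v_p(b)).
v_5(2125/2) = 3

Factor powers of 5 from the numerator and denominator of the reduced fraction: 2125 = 5^3 · 17 and 2 = 5^0 · 2. Apply v_p(a/b) = v_p(a) − v_p(b): v_5(2125/2) = 3 − 0 = 3.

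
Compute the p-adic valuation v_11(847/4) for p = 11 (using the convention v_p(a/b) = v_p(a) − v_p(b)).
v_11(847/4) = 2

Factor powers of 11 from the numerator and denominator of the reduced fraction: 847 = 11^2 · 7 and 4 = 11^0 · 4. Apply v_p(a/b) = v_p(a) − v_p(b): v_11(847/4) = 2 − 0 = 2.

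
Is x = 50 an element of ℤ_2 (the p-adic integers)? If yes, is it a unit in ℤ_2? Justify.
x ∈ ℤ_2 but not a unit; v_2(x) = 1 > 0

ℤ_2 = {x ∈ ℚ_2 : v_2(x) ≥ 0} and ℤ_2^× = {x ∈ ℤ_2 : v_2(x) = 0}. Here v_2(50) = v_2(num) − v_2(den) = 1; compare against these criteria.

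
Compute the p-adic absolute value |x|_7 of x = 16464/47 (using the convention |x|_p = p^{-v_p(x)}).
|16464/47|_7 = 1/343

Step 1 — compute v_7(x) by factoring powers of 7 out of the numerator and denominator: v_7(16464/47) = 3. Step 2 — apply |x|_p = p^{-v_p(x)} = 7^{-3} = 1/343.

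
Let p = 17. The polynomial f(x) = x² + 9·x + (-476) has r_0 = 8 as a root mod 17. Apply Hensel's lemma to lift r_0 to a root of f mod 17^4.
r_3 = 78803 (mod 83521)

Hensel: r_{i+1} = r_i − f(r_i)·(f′(r_i))^{-1} mod 17^{i+2}, f′(x) = 2x + 9. Iterate:
  r_0 = 8 (mod 17)
  r_1 = 195 (mod 289)
  r_2 = 195 (mod 4913)
  r_3 = 78803 (mod 83521)
Final: r = 78803 satisfies f(r) ≡ 0 mod 17^4.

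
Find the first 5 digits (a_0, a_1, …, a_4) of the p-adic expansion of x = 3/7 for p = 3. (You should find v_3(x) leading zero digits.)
(a_0, …, a_4) = (0, 1, 1, 0, 2)

v_3(3/7) = 1, so a_0 = ... = a_0 = 0. Factor out: x = 3^1 · u with u = 1/7 a unit in ℤ_3. Expand u iteratively via a_{v+i} = u_i mod 3, u_{i+1} = (u_i − a_{v+i})/3:
  u_0 = 1/7;  a_1 = 1;  u_1 = (u_0 − 1)/3 = -2/7
  u_1 = -2/7;  a_2 = 1;  u_2 = (u_1 − 1)/3 = -3/7
  u_2 = -3/7;  a_3 = 0;  u_3 = (u_2 − 0)/3 = -1/7
  u_3 = -1/7;  a_4 = 2;  u_4 = (u_3 − 2)/3 = -5/7
Digits: (0, 1, 1, 0, 2).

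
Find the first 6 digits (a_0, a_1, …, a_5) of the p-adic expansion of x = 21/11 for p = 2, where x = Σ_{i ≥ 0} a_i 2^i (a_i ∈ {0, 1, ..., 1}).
(a_0, …, a_5) = (1, 1, 1, 1, 1, 0)

v_2(21/11) = 0 (numerator and denominator both coprime to 2), so x ∈ ℤ_2^×. Compute digits iteratively via a_i = x_i mod 2, x_{i+1} = (x_i − a_i)/2, with x_0 = x:
  x_0 = 21/11;  a_0 = 1;  x_1 = (x_0 − 1)/2 = 5/11
  x_1 = 5/11;  a_1 = 1;  x_2 = (x_1 − 1)/2 = -3/11
  x_2 = -3/11;  a_2 = 1;  x_3 = (x_2 − 1)/2 = -7/11
  x_3 = -7/11;  a_3 = 1;  x_4 = (x_3 − 1)/2 = -9/11
  x_4 = -9/11;  a_4 = 1;  x_5 = (x_4 − 1)/2 = -10/11
  x_5 = -10/11;  a_5 = 0;  x_6 = (x_5 − 0)/2 = -5/11
Digits: (1, 1, 1, 1, 1, 0).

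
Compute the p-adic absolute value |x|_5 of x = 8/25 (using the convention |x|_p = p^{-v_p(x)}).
|8/25|_5 = 25

Step 1 — compute v_5(x) by factoring powers of 5 out of the numerator and denominator: v_5(8/25) = -2. Step 2 — apply |x|_p = p^{-v_p(x)} = 5^{2} = 25.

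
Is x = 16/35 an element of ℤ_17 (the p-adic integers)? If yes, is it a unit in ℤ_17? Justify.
x ∈ ℤ_17^× (unit); v_17(x) = 0

ℤ_17 = {x ∈ ℚ_17 : v_17(x) ≥ 0} and ℤ_17^× = {x ∈ ℤ_17 : v_17(x) = 0}. Here v_17(16/35) = v_17(num) − v_17(den) = 0; compare against these criteria.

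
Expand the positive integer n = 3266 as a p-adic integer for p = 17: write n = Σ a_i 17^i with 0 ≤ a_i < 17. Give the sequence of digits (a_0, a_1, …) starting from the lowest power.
(a_0, a_1, …) = (2, 5, 11)

Repeated division by 17 gives the digits low-to-high: 3266 = 2 + 5·17^1 + 11·17^2. Digit sequence: (2, 5, 11).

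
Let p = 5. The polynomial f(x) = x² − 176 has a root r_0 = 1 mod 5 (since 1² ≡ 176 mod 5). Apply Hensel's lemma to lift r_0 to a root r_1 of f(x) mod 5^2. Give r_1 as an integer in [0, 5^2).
r_1 = 1 (mod 25)

Hensel's recurrence: r_{i+1} = r_i − f(r_i)·(f′(r_i))^{-1} mod 5^{i+2}, with f′(x) = 2x. Iterate:
  r_0 = 1 (mod 5)
  r_1 = 1 (mod 25)
Final: r_1 = 1, and one checks f(r_1) ≡ 0 mod 5^2.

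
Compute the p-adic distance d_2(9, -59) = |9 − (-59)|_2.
d_2(9, -59) = 1/4

Step 1 — x − y = 9 − (-59) = 68. Step 2 — v_2(68) = 2 (factor: 68 = (2^2 · 17); the sign does not affect v_p). Step 3 — |x − y|_2 = 2^{-2} = 1/4.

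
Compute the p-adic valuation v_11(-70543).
v_11(-70543) = 3

v_11(n) is the largest exponent k such that 11^k divides n. Factor out: -70543 = -11^3 · 53. (Sign doesn't affect v_p.) So v_11(-70543) = 3.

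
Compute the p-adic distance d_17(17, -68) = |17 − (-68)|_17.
d_17(17, -68) = 1/17

Step 1 — x − y = 17 − (-68) = 85. Step 2 — v_17(85) = 1 (factor: 85 = (17^1 · 5); the sign does not affect v_p). Step 3 — |x − y|_17 = 17^{-1} = 1/17.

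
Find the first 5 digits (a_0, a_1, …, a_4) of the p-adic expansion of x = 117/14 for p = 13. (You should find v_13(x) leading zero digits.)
(a_0, …, a_4) = (0, 9, 4, 8, 4)

v_13(117/14) = 1, so a_0 = ... = a_0 = 0. Factor out: x = 13^1 · u with u = 9/14 a unit in ℤ_13. Expand u iteratively via a_{v+i} = u_i mod 13, u_{i+1} = (u_i − a_{v+i})/13:
  u_0 = 9/14;  a_1 = 9;  u_1 = (u_0 − 9)/13 = -9/14
  u_1 = -9/14;  a_2 = 4;  u_2 = (u_1 − 4)/13 = -5/14
  u_2 = -5/14;  a_3 = 8;  u_3 = (u_2 − 8)/13 = -9/14
  u_3 = -9/14;  a_4 = 4;  u_4 = (u_3 − 4)/13 = -5/14
Digits: (0, 9, 4, 8, 4).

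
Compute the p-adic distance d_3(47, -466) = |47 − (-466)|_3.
d_3(47, -466) = 1/27

Step 1 — x − y = 47 − (-466) = 513. Step 2 — v_3(513) = 3 (factor: 513 = (3^3 · 19); the sign does not affect v_p). Step 3 — |x − y|_3 = 3^{-3} = 1/27.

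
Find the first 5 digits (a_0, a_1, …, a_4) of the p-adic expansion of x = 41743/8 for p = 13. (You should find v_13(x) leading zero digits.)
(a_0, …, a_4) = (0, 0, 0, 4, 8)

v_13(41743/8) = 3, so a_0 = ... = a_2 = 0. Factor out: x = 13^3 · u with u = 19/8 a unit in ℤ_13. Expand u iteratively via a_{v+i} = u_i mod 13, u_{i+1} = (u_i − a_{v+i})/13:
  u_0 = 19/8;  a_3 = 4;  u_1 = (u_0 − 4)/13 = -1/8
  u_1 = -1/8;  a_4 = 8;  u_2 = (u_1 − 8)/13 = -5/8
Digits: (0, 0, 0, 4, 8).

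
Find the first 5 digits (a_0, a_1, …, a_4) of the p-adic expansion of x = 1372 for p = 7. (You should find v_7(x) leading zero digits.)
(a_0, …, a_4) = (0, 0, 0, 4, 0)

v_7(1372) = 3, so a_0 = ... = a_2 = 0. Factor out: x = 7^3 · u with u = 4 a unit in ℤ_7. Expand u iteratively via a_{v+i} = u_i mod 7, u_{i+1} = (u_i − a_{v+i})/7:
  u_0 = 4;  a_3 = 4;  u_1 = (u_0 − 4)/7 = 0
  u_1 = 0;  a_4 = 0;  u_2 = (u_1 − 0)/7 = 0
Digits: (0, 0, 0, 4, 0).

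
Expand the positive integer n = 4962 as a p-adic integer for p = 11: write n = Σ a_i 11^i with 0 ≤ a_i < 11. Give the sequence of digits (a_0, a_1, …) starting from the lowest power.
(a_0, a_1, …) = (1, 0, 8, 3)

Repeated division by 11 gives the digits low-to-high: 4962 = 1 + 8·11^2 + 3·11^3. Digit sequence: (1, 0, 8, 3).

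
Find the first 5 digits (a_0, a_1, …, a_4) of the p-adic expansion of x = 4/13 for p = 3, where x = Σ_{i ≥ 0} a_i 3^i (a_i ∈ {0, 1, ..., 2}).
(a_0, …, a_4) = (1, 0, 2, 0, 0)

v_3(4/13) = 0 (numerator and denominator both coprime to 3), so x ∈ ℤ_3^×. Compute digits iteratively via a_i = x_i mod 3, x_{i+1} = (x_i − a_i)/3, with x_0 = x:
  x_0 = 4/13;  a_0 = 1;  x_1 = (x_0 − 1)/3 = -3/13
  x_1 = -3/13;  a_1 = 0;  x_2 = (x_1 − 0)/3 = -1/13
  x_2 = -1/13;  a_2 = 2;  x_3 = (x_2 − 2)/3 = -9/13
  x_3 = -9/13;  a_3 = 0;  x_4 = (x_3 − 0)/3 = -3/13
  x_4 = -3/13;  a_4 = 0;  x_5 = (x_4 − 0)/3 = -1/13
Digits: (1, 0, 2, 0, 0).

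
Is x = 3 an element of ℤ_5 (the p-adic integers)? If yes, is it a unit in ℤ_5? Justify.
x ∈ ℤ_5^× (unit); v_5(x) = 0

ℤ_5 = {x ∈ ℚ_5 : v_5(x) ≥ 0} and ℤ_5^× = {x ∈ ℤ_5 : v_5(x) = 0}. Here v_5(3) = v_5(num) − v_5(den) = 0; compare against these criteria.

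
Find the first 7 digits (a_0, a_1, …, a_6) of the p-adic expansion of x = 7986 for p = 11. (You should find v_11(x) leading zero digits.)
(a_0, …, a_6) = (0, 0, 0, 6, 0, 0, 0)

v_11(7986) = 3, so a_0 = ... = a_2 = 0. Factor out: x = 11^3 · u with u = 6 a unit in ℤ_11. Expand u iteratively via a_{v+i} = u_i mod 11, u_{i+1} = (u_i − a_{v+i})/11:
  u_0 = 6;  a_3 = 6;  u_1 = (u_0 − 6)/11 = 0
  u_1 = 0;  a_4 = 0;  u_2 = (u_1 − 0)/11 = 0
  u_2 = 0;  a_5 = 0;  u_3 = (u_2 − 0)/11 = 0
  u_3 = 0;  a_6 = 0;  u_4 = (u_3 − 0)/11 = 0
Digits: (0, 0, 0, 6, 0, 0, 0).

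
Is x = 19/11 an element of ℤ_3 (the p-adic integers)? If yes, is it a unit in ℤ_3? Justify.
x ∈ ℤ_3^× (unit); v_3(x) = 0

ℤ_3 = {x ∈ ℚ_3 : v_3(x) ≥ 0} and ℤ_3^× = {x ∈ ℤ_3 : v_3(x) = 0}. Here v_3(19/11) = v_3(num) − v_3(den) = 0; compare against these criteria.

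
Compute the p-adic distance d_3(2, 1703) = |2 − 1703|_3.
d_3(2, 1703) = 1/243

Step 1 — x − y = 2 − 1703 = -1701. Step 2 — v_3(-1701) = 5 (factor: -1701 = −(3^5 · 7); the sign does not affect v_p). Step 3 — |x − y|_3 = 3^{-5} = 1/243.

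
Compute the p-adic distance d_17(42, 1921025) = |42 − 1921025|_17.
d_17(42, 1921025) = 1/83521

Step 1 — x − y = 42 − 1921025 = -1920983. Step 2 — v_17(-1920983) = 4 (factor: -1920983 = −(17^4 · 23); the sign does not affect v_p). Step 3 — |x − y|_17 = 17^{-4} = 1/83521.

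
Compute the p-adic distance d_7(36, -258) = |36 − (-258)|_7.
d_7(36, -258) = 1/49

Step 1 — x − y = 36 − (-258) = 294. Step 2 — v_7(294) = 2 (factor: 294 = (7^2 · 6); the sign does not affect v_p). Step 3 — |x − y|_7 = 7^{-2} = 1/49.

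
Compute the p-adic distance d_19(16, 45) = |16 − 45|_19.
d_19(16, 45) = 1

Step 1 — x − y = 16 − 45 = -29. Step 2 — v_19(-29) = 0 (factor: -29 = −(19^0 · 29); the sign does not affect v_p). Step 3 — |x − y|_19 = 19^{0} = 1.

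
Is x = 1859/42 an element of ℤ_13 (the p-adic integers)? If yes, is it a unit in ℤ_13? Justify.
x ∈ ℤ_13 but not a unit; v_13(x) = 2 > 0

ℤ_13 = {x ∈ ℚ_13 : v_13(x) ≥ 0} and ℤ_13^× = {x ∈ ℤ_13 : v_13(x) = 0}. Here v_13(1859/42) = v_13(num) − v_13(den) = 2; compare against these criteria.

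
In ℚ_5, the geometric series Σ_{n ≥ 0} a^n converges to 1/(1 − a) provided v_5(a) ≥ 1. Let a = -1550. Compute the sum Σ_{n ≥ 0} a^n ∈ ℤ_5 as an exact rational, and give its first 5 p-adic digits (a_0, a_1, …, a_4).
Σ a^n = 1/(1 − a) = 1/1551;  first 5 digits = (1, 0, 3, 2, 1)

v_5(a) = 2 ≥ 1, so the series converges in ℤ_5 to 1/(1 − a) = 1/(1 − (-1550)) = 1/1551. Expand this rational in ℤ_5: compute digits iteratively via d_i = x_i mod 5, x_{i+1} = (x_i − d_i)/5. The first 5 digits are (1, 0, 3, 2, 1).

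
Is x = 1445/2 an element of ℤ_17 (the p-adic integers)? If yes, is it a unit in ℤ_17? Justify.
x ∈ ℤ_17 but not a unit; v_17(x) = 2 > 0

ℤ_17 = {x ∈ ℚ_17 : v_17(x) ≥ 0} and ℤ_17^× = {x ∈ ℤ_17 : v_17(x) = 0}. Here v_17(1445/2) = v_17(num) − v_17(den) = 2; compare against these criteria.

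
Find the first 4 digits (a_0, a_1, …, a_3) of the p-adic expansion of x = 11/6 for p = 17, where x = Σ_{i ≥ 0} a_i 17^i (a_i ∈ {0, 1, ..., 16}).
(a_0, …, a_3) = (16, 2, 14, 2)

v_17(11/6) = 0 (numerator and denominator both coprime to 17), so x ∈ ℤ_17^×. Compute digits iteratively via a_i = x_i mod 17, x_{i+1} = (x_i − a_i)/17, with x_0 = x:
  x_0 = 11/6;  a_0 = 16;  x_1 = (x_0 − 16)/17 = -5/6
  x_1 = -5/6;  a_1 = 2;  x_2 = (x_1 − 2)/17 = -1/6
  x_2 = -1/6;  a_2 = 14;  x_3 = (x_2 − 14)/17 = -5/6
  x_3 = -5/6;  a_3 = 2;  x_4 = (x_3 − 2)/17 = -1/6
Digits: (16, 2, 14, 2).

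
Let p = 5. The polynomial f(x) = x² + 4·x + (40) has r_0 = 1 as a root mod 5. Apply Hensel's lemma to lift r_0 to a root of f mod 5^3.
r_2 = 31 (mod 125)

Hensel: r_{i+1} = r_i − f(r_i)·(f′(r_i))^{-1} mod 5^{i+2}, f′(x) = 2x + 4. Iterate:
  r_0 = 1 (mod 5)
  r_1 = 6 (mod 25)
  r_2 = 31 (mod 125)
Final: r = 31 satisfies f(r) ≡ 0 mod 5^3.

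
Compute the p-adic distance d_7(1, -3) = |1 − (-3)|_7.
d_7(1, -3) = 1

Step 1 — x − y = 1 − (-3) = 4. Step 2 — v_7(4) = 0 (factor: 4 = (7^0 · 4); the sign does not affect v_p). Step 3 — |x − y|_7 = 7^{0} = 1.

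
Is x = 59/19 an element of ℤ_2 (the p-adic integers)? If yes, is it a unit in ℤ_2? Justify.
x ∈ ℤ_2^× (unit); v_2(x) = 0

ℤ_2 = {x ∈ ℚ_2 : v_2(x) ≥ 0} and ℤ_2^× = {x ∈ ℤ_2 : v_2(x) = 0}. Here v_2(59/19) = v_2(num) − v_2(den) = 0; compare against these criteria.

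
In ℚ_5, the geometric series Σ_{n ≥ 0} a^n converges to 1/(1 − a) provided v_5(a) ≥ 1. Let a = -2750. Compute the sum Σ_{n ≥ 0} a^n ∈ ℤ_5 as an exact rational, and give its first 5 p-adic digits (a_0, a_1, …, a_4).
Σ a^n = 1/(1 − a) = 1/2751;  first 5 digits = (1, 0, 0, 3, 0)

v_5(a) = 3 ≥ 1, so the series converges in ℤ_5 to 1/(1 − a) = 1/(1 − (-2750)) = 1/2751. Expand this rational in ℤ_5: compute digits iteratively via d_i = x_i mod 5, x_{i+1} = (x_i − d_i)/5. The first 5 digits are (1, 0, 0, 3, 0).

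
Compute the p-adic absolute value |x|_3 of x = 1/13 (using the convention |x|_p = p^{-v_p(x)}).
|1/13|_3 = 1

Step 1 — compute v_3(x) by factoring powers of 3 out of the numerator and denominator: v_3(1/13) = 0. Step 2 — apply |x|_p = p^{-v_p(x)} = 3^{0} = 1.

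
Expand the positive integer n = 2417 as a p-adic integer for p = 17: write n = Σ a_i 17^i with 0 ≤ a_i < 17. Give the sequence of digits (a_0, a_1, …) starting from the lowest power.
(a_0, a_1, …) = (3, 6, 8)

Repeated division by 17 gives the digits low-to-high: 2417 = 3 + 6·17^1 + 8·17^2. Digit sequence: (3, 6, 8).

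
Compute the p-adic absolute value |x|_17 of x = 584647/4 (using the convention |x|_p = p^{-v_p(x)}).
|584647/4|_17 = 1/83521

Step 1 — compute v_17(x) by factoring powers of 17 out of the numerator and denominator: v_17(584647/4) = 4. Step 2 — apply |x|_p = p^{-v_p(x)} = 17^{-4} = 1/83521.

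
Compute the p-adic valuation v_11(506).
v_11(506) = 1

v_11(n) is the largest exponent k such that 11^k divides n. Factor out: 506 = 11^1 · 46. (Sign doesn't affect v_p.) So v_11(506) = 1.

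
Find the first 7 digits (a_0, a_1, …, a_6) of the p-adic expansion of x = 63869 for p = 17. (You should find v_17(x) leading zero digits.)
(a_0, …, a_6) = (0, 0, 0, 13, 0, 0, 0)

v_17(63869) = 3, so a_0 = ... = a_2 = 0. Factor out: x = 17^3 · u with u = 13 a unit in ℤ_17. Expand u iteratively via a_{v+i} = u_i mod 17, u_{i+1} = (u_i − a_{v+i})/17:
  u_0 = 13;  a_3 = 13;  u_1 = (u_0 − 13)/17 = 0
  u_1 = 0;  a_4 = 0;  u_2 = (u_1 − 0)/17 = 0
  u_2 = 0;  a_5 = 0;  u_3 = (u_2 − 0)/17 = 0
  u_3 = 0;  a_6 = 0;  u_4 = (u_3 − 0)/17 = 0
Digits: (0, 0, 0, 13, 0, 0, 0).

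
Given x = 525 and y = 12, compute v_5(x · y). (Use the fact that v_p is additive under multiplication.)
v_5(6300) = 2

v_p(x) = 2 (factor: 525 = 5^2 · 21); v_p(y) = 0 (factor: 12 = 5^0 · 12). Additivity: v_p(xy) = v_p(x) + v_p(y) = 2 + 0 = 2. (Direct check: xy = 6300 = 5^2 · (252).)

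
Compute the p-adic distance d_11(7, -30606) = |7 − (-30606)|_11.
d_11(7, -30606) = 1/1331

Step 1 — x − y = 7 − (-30606) = 30613. Step 2 — v_11(30613) = 3 (factor: 30613 = (11^3 · 23); the sign does not affect v_p). Step 3 — |x − y|_11 = 11^{-3} = 1/1331.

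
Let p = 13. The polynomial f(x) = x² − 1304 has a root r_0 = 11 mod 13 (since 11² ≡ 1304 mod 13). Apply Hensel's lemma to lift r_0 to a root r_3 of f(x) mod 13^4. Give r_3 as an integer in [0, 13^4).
r_3 = 1363 (mod 28561)

Hensel's recurrence: r_{i+1} = r_i − f(r_i)·(f′(r_i))^{-1} mod 13^{i+2}, with f′(x) = 2x. Iterate:
  r_0 = 11 (mod 13)
  r_1 = 11 (mod 169)
  r_2 = 1363 (mod 2197)
  r_3 = 1363 (mod 28561)
Final: r_3 = 1363, and one checks f(r_3) ≡ 0 mod 13^4.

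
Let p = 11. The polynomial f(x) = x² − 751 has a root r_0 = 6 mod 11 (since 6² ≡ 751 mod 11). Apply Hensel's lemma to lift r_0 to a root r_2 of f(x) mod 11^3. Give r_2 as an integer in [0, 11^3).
r_2 = 721 (mod 1331)

Hensel's recurrence: r_{i+1} = r_i − f(r_i)·(f′(r_i))^{-1} mod 11^{i+2}, with f′(x) = 2x. Iterate:
  r_0 = 6 (mod 11)
  r_1 = 116 (mod 121)
  r_2 = 721 (mod 1331)
Final: r_2 = 721, and one checks f(r_2) ≡ 0 mod 11^3.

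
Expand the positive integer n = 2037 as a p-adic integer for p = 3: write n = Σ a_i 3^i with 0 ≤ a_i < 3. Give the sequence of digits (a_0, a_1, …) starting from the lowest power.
(a_0, a_1, …) = (0, 1, 1, 0, 1, 2, 2)

Repeated division by 3 gives the digits low-to-high: 2037 = 1·3^1 + 1·3^2 + 1·3^4 + 2·3^5 + 2·3^6. Digit sequence: (0, 1, 1, 0, 1, 2, 2).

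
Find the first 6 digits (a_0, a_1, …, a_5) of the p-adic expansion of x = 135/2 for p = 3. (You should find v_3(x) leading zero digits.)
(a_0, …, a_5) = (0, 0, 0, 1, 2, 1)

v_3(135/2) = 3, so a_0 = ... = a_2 = 0. Factor out: x = 3^3 · u with u = 5/2 a unit in ℤ_3. Expand u iteratively via a_{v+i} = u_i mod 3, u_{i+1} = (u_i − a_{v+i})/3:
  u_0 = 5/2;  a_3 = 1;  u_1 = (u_0 − 1)/3 = 1/2
  u_1 = 1/2;  a_4 = 2;  u_2 = (u_1 − 2)/3 = -1/2
  u_2 = -1/2;  a_5 = 1;  u_3 = (u_2 − 1)/3 = -1/2
Digits: (0, 0, 0, 1, 2, 1).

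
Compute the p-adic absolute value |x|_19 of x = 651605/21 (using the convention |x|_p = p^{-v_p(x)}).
|651605/21|_19 = 1/130321

Step 1 — compute v_19(x) by factoring powers of 19 out of the numerator and denominator: v_19(651605/21) = 4. Step 2 — apply |x|_p = p^{-v_p(x)} = 19^{-4} = 1/130321.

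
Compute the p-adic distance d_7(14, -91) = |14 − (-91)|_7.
d_7(14, -91) = 1/7

Step 1 — x − y = 14 − (-91) = 105. Step 2 — v_7(105) = 1 (factor: 105 = (7^1 · 15); the sign does not affect v_p). Step 3 — |x − y|_7 = 7^{-1} = 1/7.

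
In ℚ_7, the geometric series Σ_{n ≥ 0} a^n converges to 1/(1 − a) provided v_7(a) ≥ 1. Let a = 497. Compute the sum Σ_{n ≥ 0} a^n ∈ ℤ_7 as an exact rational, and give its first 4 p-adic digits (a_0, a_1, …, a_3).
Σ a^n = 1/(1 − a) = -1/496;  first 4 digits = (1, 1, 4, 1)

v_7(a) = 1 ≥ 1, so the series converges in ℤ_7 to 1/(1 − a) = 1/(1 − 497) = -1/496. Expand this rational in ℤ_7: compute digits iteratively via d_i = x_i mod 7, x_{i+1} = (x_i − d_i)/7. The first 4 digits are (1, 1, 4, 1).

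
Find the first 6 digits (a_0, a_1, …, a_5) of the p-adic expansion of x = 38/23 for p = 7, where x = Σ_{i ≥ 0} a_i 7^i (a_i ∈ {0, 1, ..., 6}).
(a_0, …, a_5) = (5, 5, 5, 1, 4, 0)

v_7(38/23) = 0 (numerator and denominator both coprime to 7), so x ∈ ℤ_7^×. Compute digits iteratively via a_i = x_i mod 7, x_{i+1} = (x_i − a_i)/7, with x_0 = x:
  x_0 = 38/23;  a_0 = 5;  x_1 = (x_0 − 5)/7 = -11/23
  x_1 = -11/23;  a_1 = 5;  x_2 = (x_1 − 5)/7 = -18/23
  x_2 = -18/23;  a_2 = 5;  x_3 = (x_2 − 5)/7 = -19/23
  x_3 = -19/23;  a_3 = 1;  x_4 = (x_3 − 1)/7 = -6/23
  x_4 = -6/23;  a_4 = 4;  x_5 = (x_4 − 4)/7 = -14/23
  x_5 = -14/23;  a_5 = 0;  x_6 = (x_5 − 0)/7 = -2/23
Digits: (5, 5, 5, 1, 4, 0).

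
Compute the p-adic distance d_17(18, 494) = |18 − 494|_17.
d_17(18, 494) = 1/17

Step 1 — x − y = 18 − 494 = -476. Step 2 — v_17(-476) = 1 (factor: -476 = −(17^1 · 28); the sign does not affect v_p). Step 3 — |x − y|_17 = 17^{-1} = 1/17.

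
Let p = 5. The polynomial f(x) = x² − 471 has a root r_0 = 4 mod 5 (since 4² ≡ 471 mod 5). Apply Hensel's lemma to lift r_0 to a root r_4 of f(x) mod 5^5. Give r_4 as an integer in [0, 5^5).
r_4 = 939 (mod 3125)

Hensel's recurrence: r_{i+1} = r_i − f(r_i)·(f′(r_i))^{-1} mod 5^{i+2}, with f′(x) = 2x. Iterate:
  r_0 = 4 (mod 5)
  r_1 = 14 (mod 25)
  r_2 = 64 (mod 125)
  r_3 = 314 (mod 625)
  r_4 = 939 (mod 3125)
Final: r_4 = 939, and one checks f(r_4) ≡ 0 mod 5^5.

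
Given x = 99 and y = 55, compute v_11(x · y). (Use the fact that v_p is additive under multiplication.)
v_11(5445) = 2

v_p(x) = 1 (factor: 99 = 11^1 · 9); v_p(y) = 1 (factor: 55 = 11^1 · 5). Additivity: v_p(xy) = v_p(x) + v_p(y) = 1 + 1 = 2. (Direct check: xy = 5445 = 11^2 · (45).)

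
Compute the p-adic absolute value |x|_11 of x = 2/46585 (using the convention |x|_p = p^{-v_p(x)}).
|2/46585|_11 = 1331

Step 1 — compute v_11(x) by factoring powers of 11 out of the numerator and denominator: v_11(2/46585) = -3. Step 2 — apply |x|_p = p^{-v_p(x)} = 11^{3} = 1331.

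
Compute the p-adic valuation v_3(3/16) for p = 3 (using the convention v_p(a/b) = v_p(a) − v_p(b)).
v_3(3/16) = 1

Factor powers of 3 from the numerator and denominator of the reduced fraction: 3 = 3^1 · 1 and 16 = 3^0 · 16. Apply v_p(a/b) = v_p(a) − v_p(b): v_3(3/16) = 1 − 0 = 1.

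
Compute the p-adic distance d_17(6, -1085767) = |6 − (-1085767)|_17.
d_17(6, -1085767) = 1/83521

Step 1 — x − y = 6 − (-1085767) = 1085773. Step 2 — v_17(1085773) = 4 (factor: 1085773 = (17^4 · 13); the sign does not affect v_p). Step 3 — |x − y|_17 = 17^{-4} = 1/83521.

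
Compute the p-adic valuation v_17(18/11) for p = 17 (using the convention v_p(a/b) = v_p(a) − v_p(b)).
v_17(18/11) = 0

Factor powers of 17 from the numerator and denominator of the reduced fraction: 18 = 17^0 · 18 and 11 = 17^0 · 11. Apply v_p(a/b) = v_p(a) − v_p(b): v_17(18/11) = 0 − 0 = 0.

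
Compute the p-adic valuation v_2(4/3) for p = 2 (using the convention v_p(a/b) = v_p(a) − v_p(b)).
v_2(4/3) = 2

Factor powers of 2 from the numerator and denominator of the reduced fraction: 4 = 2^2 · 1 and 3 = 2^0 · 3. Apply v_p(a/b) = v_p(a) − v_p(b): v_2(4/3) = 2 − 0 = 2.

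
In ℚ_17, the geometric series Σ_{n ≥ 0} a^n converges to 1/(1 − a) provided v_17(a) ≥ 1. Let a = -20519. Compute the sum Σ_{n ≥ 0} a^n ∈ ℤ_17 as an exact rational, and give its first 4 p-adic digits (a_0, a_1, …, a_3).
Σ a^n = 1/(1 − a) = 1/20520;  first 4 digits = (1, 0, 14, 12)

v_17(a) = 2 ≥ 1, so the series converges in ℤ_17 to 1/(1 − a) = 1/(1 − (-20519)) = 1/20520. Expand this rational in ℤ_17: compute digits iteratively via d_i = x_i mod 17, x_{i+1} = (x_i − d_i)/17. The first 4 digits are (1, 0, 14, 12).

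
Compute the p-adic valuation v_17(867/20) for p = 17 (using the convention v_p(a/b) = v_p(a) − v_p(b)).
v_17(867/20) = 2

Factor powers of 17 from the numerator and denominator of the reduced fraction: 867 = 17^2 · 3 and 20 = 17^0 · 20. Apply v_p(a/b) = v_p(a) − v_p(b): v_17(867/20) = 2 − 0 = 2.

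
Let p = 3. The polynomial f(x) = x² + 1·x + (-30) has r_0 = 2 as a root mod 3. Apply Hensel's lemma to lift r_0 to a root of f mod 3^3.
r_2 = 5 (mod 27)

Hensel: r_{i+1} = r_i − f(r_i)·(f′(r_i))^{-1} mod 3^{i+2}, f′(x) = 2x + 1. Iterate:
  r_0 = 2 (mod 3)
  r_1 = 5 (mod 9)
  r_2 = 5 (mod 27)
Final: r = 5 satisfies f(r) ≡ 0 mod 3^3.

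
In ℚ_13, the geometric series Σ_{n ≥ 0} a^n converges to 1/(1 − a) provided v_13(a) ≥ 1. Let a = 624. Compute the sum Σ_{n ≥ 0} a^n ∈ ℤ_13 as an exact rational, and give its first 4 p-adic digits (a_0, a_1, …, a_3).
Σ a^n = 1/(1 − a) = -1/623;  first 4 digits = (1, 9, 6, 9)

v_13(a) = 1 ≥ 1, so the series converges in ℤ_13 to 1/(1 − a) = 1/(1 − 624) = -1/623. Expand this rational in ℤ_13: compute digits iteratively via d_i = x_i mod 13, x_{i+1} = (x_i − d_i)/13. The first 4 digits are (1, 9, 6, 9).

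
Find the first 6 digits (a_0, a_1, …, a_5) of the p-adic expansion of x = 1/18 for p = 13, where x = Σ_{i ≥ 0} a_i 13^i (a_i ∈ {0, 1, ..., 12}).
(a_0, …, a_5) = (8, 3, 12, 7, 3, 12)

v_13(1/18) = 0 (numerator and denominator both coprime to 13), so x ∈ ℤ_13^×. Compute digits iteratively via a_i = x_i mod 13, x_{i+1} = (x_i − a_i)/13, with x_0 = x:
  x_0 = 1/18;  a_0 = 8;  x_1 = (x_0 − 8)/13 = -11/18
  x_1 = -11/18;  a_1 = 3;  x_2 = (x_1 − 3)/13 = -5/18
  x_2 = -5/18;  a_2 = 12;  x_3 = (x_2 − 12)/13 = -17/18
  x_3 = -17/18;  a_3 = 7;  x_4 = (x_3 − 7)/13 = -11/18
  x_4 = -11/18;  a_4 = 3;  x_5 = (x_4 − 3)/13 = -5/18
  x_5 = -5/18;  a_5 = 12;  x_6 = (x_5 − 12)/13 = -17/18
Digits: (8, 3, 12, 7, 3, 12).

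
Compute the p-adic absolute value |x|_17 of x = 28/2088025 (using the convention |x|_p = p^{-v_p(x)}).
|28/2088025|_17 = 83521

Step 1 — compute v_17(x) by factoring powers of 17 out of the numerator and denominator: v_17(28/2088025) = -4. Step 2 — apply |x|_p = p^{-v_p(x)} = 17^{4} = 83521.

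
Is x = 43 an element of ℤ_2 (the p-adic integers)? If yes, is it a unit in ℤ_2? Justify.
x ∈ ℤ_2^× (unit); v_2(x) = 0

ℤ_2 = {x ∈ ℚ_2 : v_2(x) ≥ 0} and ℤ_2^× = {x ∈ ℤ_2 : v_2(x) = 0}. Here v_2(43) = v_2(num) − v_2(den) = 0; compare against these criteria.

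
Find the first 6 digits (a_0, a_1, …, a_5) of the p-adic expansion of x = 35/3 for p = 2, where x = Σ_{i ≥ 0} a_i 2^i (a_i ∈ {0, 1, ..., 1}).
(a_0, …, a_5) = (1, 0, 0, 0, 0, 1)

v_2(35/3) = 0 (numerator and denominator both coprime to 2), so x ∈ ℤ_2^×. Compute digits iteratively via a_i = x_i mod 2, x_{i+1} = (x_i − a_i)/2, with x_0 = x:
  x_0 = 35/3;  a_0 = 1;  x_1 = (x_0 − 1)/2 = 16/3
  x_1 = 16/3;  a_1 = 0;  x_2 = (x_1 − 0)/2 = 8/3
  x_2 = 8/3;  a_2 = 0;  x_3 = (x_2 − 0)/2 = 4/3
  x_3 = 4/3;  a_3 = 0;  x_4 = (x_3 − 0)/2 = 2/3
  x_4 = 2/3;  a_4 = 0;  x_5 = (x_4 − 0)/2 = 1/3
  x_5 = 1/3;  a_5 = 1;  x_6 = (x_5 − 1)/2 = -1/3
Digits: (1, 0, 0, 0, 0, 1).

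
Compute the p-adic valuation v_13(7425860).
v_13(7425860) = 5

v_13(n) is the largest exponent k such that 13^k divides n. Factor out: 7425860 = 13^5 · 20. (Sign doesn't affect v_p.) So v_13(7425860) = 5.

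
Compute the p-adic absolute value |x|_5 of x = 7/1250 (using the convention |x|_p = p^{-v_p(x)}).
|7/1250|_5 = 625

Step 1 — compute v_5(x) by factoring powers of 5 out of the numerator and denominator: v_5(7/1250) = -4. Step 2 — apply |x|_p = p^{-v_p(x)} = 5^{4} = 625.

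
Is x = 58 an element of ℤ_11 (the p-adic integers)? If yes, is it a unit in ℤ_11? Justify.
x ∈ ℤ_11^× (unit); v_11(x) = 0

ℤ_11 = {x ∈ ℚ_11 : v_11(x) ≥ 0} and ℤ_11^× = {x ∈ ℤ_11 : v_11(x) = 0}. Here v_11(58) = v_11(num) − v_11(den) = 0; compare against these criteria.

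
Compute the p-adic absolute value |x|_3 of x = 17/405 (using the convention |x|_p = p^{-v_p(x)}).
|17/405|_3 = 81

Step 1 — compute v_3(x) by factoring powers of 3 out of the numerator and denominator: v_3(17/405) = -4. Step 2 — apply |x|_p = p^{-v_p(x)} = 3^{4} = 81.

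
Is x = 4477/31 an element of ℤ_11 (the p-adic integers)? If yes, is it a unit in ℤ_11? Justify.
x ∈ ℤ_11 but not a unit; v_11(x) = 2 > 0

ℤ_11 = {x ∈ ℚ_11 : v_11(x) ≥ 0} and ℤ_11^× = {x ∈ ℤ_11 : v_11(x) = 0}. Here v_11(4477/31) = v_11(num) − v_11(den) = 2; compare against these criteria.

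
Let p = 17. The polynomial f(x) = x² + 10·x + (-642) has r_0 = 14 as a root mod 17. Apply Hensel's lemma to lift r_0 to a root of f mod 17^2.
r_1 = 235 (mod 289)

Hensel: r_{i+1} = r_i − f(r_i)·(f′(r_i))^{-1} mod 17^{i+2}, f′(x) = 2x + 10. Iterate:
  r_0 = 14 (mod 17)
  r_1 = 235 (mod 289)
Final: r = 235 satisfies f(r) ≡ 0 mod 17^2.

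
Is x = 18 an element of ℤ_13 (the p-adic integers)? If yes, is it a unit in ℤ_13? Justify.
x ∈ ℤ_13^× (unit); v_13(x) = 0

ℤ_13 = {x ∈ ℚ_13 : v_13(x) ≥ 0} and ℤ_13^× = {x ∈ ℤ_13 : v_13(x) = 0}. Here v_13(18) = v_13(num) − v_13(den) = 0; compare against these criteria.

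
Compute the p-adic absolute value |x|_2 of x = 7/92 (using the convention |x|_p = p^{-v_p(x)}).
|7/92|_2 = 4

Step 1 — compute v_2(x) by factoring powers of 2 out of the numerator and denominator: v_2(7/92) = -2. Step 2 — apply |x|_p = p^{-v_p(x)} = 2^{2} = 4.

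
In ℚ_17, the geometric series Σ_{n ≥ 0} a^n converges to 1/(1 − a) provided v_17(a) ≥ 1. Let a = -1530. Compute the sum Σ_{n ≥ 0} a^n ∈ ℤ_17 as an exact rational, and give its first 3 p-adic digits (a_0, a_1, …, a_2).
Σ a^n = 1/(1 − a) = 1/1531;  first 3 digits = (1, 12, 2)

v_17(a) = 1 ≥ 1, so the series converges in ℤ_17 to 1/(1 − a) = 1/(1 − (-1530)) = 1/1531. Expand this rational in ℤ_17: compute digits iteratively via d_i = x_i mod 17, x_{i+1} = (x_i − d_i)/17. The first 3 digits are (1, 12, 2).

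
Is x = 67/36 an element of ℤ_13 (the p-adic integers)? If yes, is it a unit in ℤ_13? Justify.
x ∈ ℤ_13^× (unit); v_13(x) = 0

ℤ_13 = {x ∈ ℚ_13 : v_13(x) ≥ 0} and ℤ_13^× = {x ∈ ℤ_13 : v_13(x) = 0}. Here v_13(67/36) = v_13(num) − v_13(den) = 0; compare against these criteria.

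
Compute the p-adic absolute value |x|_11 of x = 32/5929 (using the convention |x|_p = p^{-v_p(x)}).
|32/5929|_11 = 121

Step 1 — compute v_11(x) by factoring powers of 11 out of the numerator and denominator: v_11(32/5929) = -2. Step 2 — apply |x|_p = p^{-v_p(x)} = 11^{2} = 121.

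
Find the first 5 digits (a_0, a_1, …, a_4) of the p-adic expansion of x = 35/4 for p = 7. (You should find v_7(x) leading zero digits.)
(a_0, …, a_4) = (0, 3, 5, 1, 5)

v_7(35/4) = 1, so a_0 = ... = a_0 = 0. Factor out: x = 7^1 · u with u = 5/4 a unit in ℤ_7. Expand u iteratively via a_{v+i} = u_i mod 7, u_{i+1} = (u_i − a_{v+i})/7:
  u_0 = 5/4;  a_1 = 3;  u_1 = (u_0 − 3)/7 = -1/4
  u_1 = -1/4;  a_2 = 5;  u_2 = (u_1 − 5)/7 = -3/4
  u_2 = -3/4;  a_3 = 1;  u_3 = (u_2 − 1)/7 = -1/4
  u_3 = -1/4;  a_4 = 5;  u_4 = (u_3 − 5)/7 = -3/4
Digits: (0, 3, 5, 1, 5).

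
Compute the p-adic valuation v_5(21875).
v_5(21875) = 5

v_5(n) is the largest exponent k such that 5^k divides n. Factor out: 21875 = 5^5 · 7. (Sign doesn't affect v_p.) So v_5(21875) = 5.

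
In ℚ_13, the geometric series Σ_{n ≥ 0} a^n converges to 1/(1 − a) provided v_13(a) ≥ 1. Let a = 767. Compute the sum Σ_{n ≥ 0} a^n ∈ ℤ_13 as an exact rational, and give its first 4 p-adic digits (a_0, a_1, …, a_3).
Σ a^n = 1/(1 − a) = -1/766;  first 4 digits = (1, 7, 1, 0)

v_13(a) = 1 ≥ 1, so the series converges in ℤ_13 to 1/(1 − a) = 1/(1 − 767) = -1/766. Expand this rational in ℤ_13: compute digits iteratively via d_i = x_i mod 13, x_{i+1} = (x_i − d_i)/13. The first 4 digits are (1, 7, 1, 0).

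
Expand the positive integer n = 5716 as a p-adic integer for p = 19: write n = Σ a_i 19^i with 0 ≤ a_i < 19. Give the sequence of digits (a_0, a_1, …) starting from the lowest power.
(a_0, a_1, …) = (16, 15, 15)

Repeated division by 19 gives the digits low-to-high: 5716 = 16 + 15·19^1 + 15·19^2. Digit sequence: (16, 15, 15).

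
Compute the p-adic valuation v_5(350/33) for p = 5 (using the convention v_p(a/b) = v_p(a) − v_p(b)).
v_5(350/33) = 2

Factor powers of 5 from the numerator and denominator of the reduced fraction: 350 = 5^2 · 14 and 33 = 5^0 · 33. Apply v_p(a/b) = v_p(a) − v_p(b): v_5(350/33) = 2 − 0 = 2.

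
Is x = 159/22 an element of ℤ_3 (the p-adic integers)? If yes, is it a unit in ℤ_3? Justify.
x ∈ ℤ_3 but not a unit; v_3(x) = 1 > 0

ℤ_3 = {x ∈ ℚ_3 : v_3(x) ≥ 0} and ℤ_3^× = {x ∈ ℤ_3 : v_3(x) = 0}. Here v_3(159/22) = v_3(num) − v_3(den) = 1; compare against these criteria.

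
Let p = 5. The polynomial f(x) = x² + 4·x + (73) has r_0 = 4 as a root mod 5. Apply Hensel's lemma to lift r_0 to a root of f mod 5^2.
r_1 = 14 (mod 25)

Hensel: r_{i+1} = r_i − f(r_i)·(f′(r_i))^{-1} mod 5^{i+2}, f′(x) = 2x + 4. Iterate:
  r_0 = 4 (mod 5)
  r_1 = 14 (mod 25)
Final: r = 14 satisfies f(r) ≡ 0 mod 5^2.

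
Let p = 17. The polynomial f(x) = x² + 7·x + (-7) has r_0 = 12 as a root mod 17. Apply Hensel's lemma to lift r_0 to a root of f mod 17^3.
r_2 = 182 (mod 4913)

Hensel: r_{i+1} = r_i − f(r_i)·(f′(r_i))^{-1} mod 17^{i+2}, f′(x) = 2x + 7. Iterate:
  r_0 = 12 (mod 17)
  r_1 = 182 (mod 289)
  r_2 = 182 (mod 4913)
Final: r = 182 satisfies f(r) ≡ 0 mod 17^3.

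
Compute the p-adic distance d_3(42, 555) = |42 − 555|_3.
d_3(42, 555) = 1/27

Step 1 — x − y = 42 − 555 = -513. Step 2 — v_3(-513) = 3 (factor: -513 = −(3^3 · 19); the sign does not affect v_p). Step 3 — |x − y|_3 = 3^{-3} = 1/27.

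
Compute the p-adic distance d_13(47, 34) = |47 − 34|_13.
d_13(47, 34) = 1/13

Step 1 — x − y = 47 − 34 = 13. Step 2 — v_13(13) = 1 (factor: 13 = (13^1 · 1); the sign does not affect v_p). Step 3 — |x − y|_13 = 13^{-1} = 1/13.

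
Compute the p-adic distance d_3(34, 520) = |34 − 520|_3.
d_3(34, 520) = 1/243

Step 1 — x − y = 34 − 520 = -486. Step 2 — v_3(-486) = 5 (factor: -486 = −(3^5 · 2); the sign does not affect v_p). Step 3 — |x − y|_3 = 3^{-5} = 1/243.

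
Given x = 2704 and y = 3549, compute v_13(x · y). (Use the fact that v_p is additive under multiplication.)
v_13(9596496) = 4

v_p(x) = 2 (factor: 2704 = 13^2 · 16); v_p(y) = 2 (factor: 3549 = 13^2 · 21). Additivity: v_p(xy) = v_p(x) + v_p(y) = 2 + 2 = 4. (Direct check: xy = 9596496 = 13^4 · (336).)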